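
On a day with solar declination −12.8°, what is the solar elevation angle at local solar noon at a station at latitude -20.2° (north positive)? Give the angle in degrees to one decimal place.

82.6°

At local solar noon the hour angle is zero, so the elevation is 90° − |φ − δ| = 90° − |-20.2° − (-12.8°)| = 90° − 7.4° = 82.6°.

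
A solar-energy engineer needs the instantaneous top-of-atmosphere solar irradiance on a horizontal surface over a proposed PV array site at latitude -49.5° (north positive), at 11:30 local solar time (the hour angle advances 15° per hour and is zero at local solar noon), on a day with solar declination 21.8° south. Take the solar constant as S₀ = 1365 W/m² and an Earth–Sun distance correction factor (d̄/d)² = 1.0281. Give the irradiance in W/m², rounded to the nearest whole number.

Hour angle H = 15° × (11.5 − 12) = -7.50°.
cos θ_z = sin(-49.5°) sin(-21.8°) + cos(-49.5°) cos(-21.8°) cos(-7.50°) = 0.2824 + 0.5978 = 0.8802.
Top-of-atmosphere irradiance = S₀ (d̄/d)² cos θ_z = 1365 × 1.0281 × 0.8802 = 1235.23 W/m².

1235 W/m²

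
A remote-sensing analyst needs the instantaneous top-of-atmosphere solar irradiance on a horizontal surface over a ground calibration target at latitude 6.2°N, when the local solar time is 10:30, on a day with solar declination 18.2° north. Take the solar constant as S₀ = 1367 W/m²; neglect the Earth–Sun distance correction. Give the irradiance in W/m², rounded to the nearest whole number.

1239 W/m²

Hour angle H = 15° × (10.5 − 12) = -22.50°.
With φ = 6.2°, δ = 18.2°, H = -22.50°: sin φ sin δ = 0.0337, cos φ cos δ cos H = 0.8725, so cos θ_z = 0.9062.
Top-of-atmosphere irradiance = S₀ cos θ_z = 1367 × 0.9062 = 1238.78 W/m².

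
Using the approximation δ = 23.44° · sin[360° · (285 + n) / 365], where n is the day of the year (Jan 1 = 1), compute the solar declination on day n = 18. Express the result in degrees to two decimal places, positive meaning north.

360 × (285 + 18) / 365 = 298.849°; sin(298.849°) = -0.8759.
δ = 23.44 × -0.8759 = -20.531° ≈ -20.53°.

-20.53°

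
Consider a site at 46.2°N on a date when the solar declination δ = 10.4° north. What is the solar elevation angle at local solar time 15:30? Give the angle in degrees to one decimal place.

33.0°

Hour angle H = 15° × (15.5 − 12) = 52.50°.
With φ = 46.2°, δ = 10.4°, H = 52.50°: sin φ sin δ = 0.1303, cos φ cos δ cos H = 0.4144, so cos θ_z = 0.5447.
θ_z = arccos(0.5447) = 57.00°, so the elevation is 90° − 57.00° = 33.00°.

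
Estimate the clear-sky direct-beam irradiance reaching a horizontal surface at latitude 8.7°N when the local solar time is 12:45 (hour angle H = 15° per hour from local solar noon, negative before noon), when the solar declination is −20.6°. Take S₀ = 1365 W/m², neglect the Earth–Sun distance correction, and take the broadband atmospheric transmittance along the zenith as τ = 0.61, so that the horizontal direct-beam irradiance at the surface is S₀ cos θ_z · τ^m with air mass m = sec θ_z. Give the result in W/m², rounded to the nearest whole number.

Hour angle H = 15° × (12.75 − 12) = 11.25°.
With φ = 8.7°, δ = -20.6°, H = 11.25°: sin φ sin δ = -0.0532, cos φ cos δ cos H = 0.9075, so cos θ_z = 0.8543.
Air mass m = 1/cos θ_z = 1/0.8543 = 1.171; τ^m = 0.61^1.171 = 0.5606.
Surface direct beam = 1365 × 0.8543 × 0.5606 = 653.73 W/m².

654 W/m²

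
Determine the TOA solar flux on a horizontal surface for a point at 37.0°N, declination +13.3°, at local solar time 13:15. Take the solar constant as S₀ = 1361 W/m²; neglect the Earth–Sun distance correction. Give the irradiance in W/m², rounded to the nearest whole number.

Hour angle H = 15° × (13.25 − 12) = 18.75°.
cos θ_z = sin(37.0°) sin(13.3°) + cos(37.0°) cos(13.3°) cos(18.75°) = 0.1384 + 0.7360 = 0.8744.
Top-of-atmosphere irradiance = S₀ cos θ_z = 1361 × 0.8744 = 1190.06 W/m².

1190 W/m²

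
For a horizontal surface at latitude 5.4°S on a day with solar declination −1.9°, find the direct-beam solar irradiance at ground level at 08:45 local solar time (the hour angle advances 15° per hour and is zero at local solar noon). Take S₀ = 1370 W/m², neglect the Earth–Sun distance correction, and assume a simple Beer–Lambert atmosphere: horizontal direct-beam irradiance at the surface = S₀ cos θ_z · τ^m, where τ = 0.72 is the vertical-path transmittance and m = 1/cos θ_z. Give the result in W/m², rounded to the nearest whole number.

549 W/m²

Hour angle H = 15° × (8.75 − 12) = -48.75°.
cos θ_z = sin φ sin δ + cos φ cos δ cos H = (-0.0941)(-0.0332) + (0.9956)(0.9995)(0.6593) = 0.6592.
Air mass m = 1/cos θ_z = 1/0.6592 = 1.517; τ^m = 0.72^1.517 = 0.6075.
Surface direct beam = 1370 × 0.6592 × 0.6075 = 548.64 W/m².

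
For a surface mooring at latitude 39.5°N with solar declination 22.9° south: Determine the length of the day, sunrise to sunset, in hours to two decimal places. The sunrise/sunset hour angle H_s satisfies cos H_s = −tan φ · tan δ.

9.28 hours

cos H_s = −tan(39.5°) · tan(-22.9°) = 0.3482, so H_s = arccos(0.3482) = 69.62°.
Day length = 2 H_s / 15° h⁻¹ = 139.24° / 15 = 9.283 h.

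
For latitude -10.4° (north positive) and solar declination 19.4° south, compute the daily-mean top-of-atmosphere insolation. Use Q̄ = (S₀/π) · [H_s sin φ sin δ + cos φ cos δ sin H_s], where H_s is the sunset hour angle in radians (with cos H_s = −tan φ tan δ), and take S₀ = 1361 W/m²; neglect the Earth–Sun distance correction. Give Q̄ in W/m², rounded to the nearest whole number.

444 W/m²

cos H_s = −tan(-10.4°) · tan(-19.4°) = -0.0646, so H_s = arccos(-0.0646) = 93.70°. In radians, H_s = 1.6354.
H_s sin φ sin δ = 1.6354 × -0.1805 × -0.3322 = 0.0981.
cos φ cos δ sin H_s = 0.9836 × 0.9432 × 0.9979 = 0.9258.
Q̄ = (1361/π) × (0.0981 + 0.9258) = 433.22 × 1.0239 = 443.57 W/m².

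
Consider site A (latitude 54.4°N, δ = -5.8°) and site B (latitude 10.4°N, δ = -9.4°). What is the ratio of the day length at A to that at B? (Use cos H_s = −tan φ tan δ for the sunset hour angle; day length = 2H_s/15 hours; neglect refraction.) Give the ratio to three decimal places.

0.927

A: H_s = arccos(−tan 54.4° · tan -5.8°) = 81.84°, so 2H_s/15 = 10.9120 h.
B: H_s = arccos(−tan 10.4° · tan -9.4°) = 88.26°, so 2H_s/15 = 11.7680 h.
Ratio A/B = 10.9120 / 11.7680 = 0.9273.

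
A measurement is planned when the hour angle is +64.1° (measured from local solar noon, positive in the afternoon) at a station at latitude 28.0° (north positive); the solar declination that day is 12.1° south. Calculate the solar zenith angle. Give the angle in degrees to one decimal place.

73.8°

cos θ_z = sin φ sin δ + cos φ cos δ cos H = (0.4695)(-0.2096) + (0.8829)(0.9778)(0.4368) = 0.2787.
θ_z = arccos(0.2787) = 73.82°.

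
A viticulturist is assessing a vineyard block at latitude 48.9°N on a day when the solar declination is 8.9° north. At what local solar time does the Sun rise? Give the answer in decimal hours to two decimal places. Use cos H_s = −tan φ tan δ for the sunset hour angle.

cos H_s = −tan(48.9°) · tan(8.9°) = -0.1795, so H_s = arccos(-0.1795) = 100.34°.
Sunrise is at 12 − H_s/15 = 12 − 6.689 = 5.311 h local solar time.

5.31 h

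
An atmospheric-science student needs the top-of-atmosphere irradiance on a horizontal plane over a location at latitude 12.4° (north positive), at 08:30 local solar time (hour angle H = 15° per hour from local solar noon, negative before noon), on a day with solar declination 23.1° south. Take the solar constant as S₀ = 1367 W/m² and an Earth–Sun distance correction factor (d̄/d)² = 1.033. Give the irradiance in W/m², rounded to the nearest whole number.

Hour angle H = 15° × (8.5 − 12) = -52.50°.
cos θ_z = sin(12.4°) sin(-23.1°) + cos(12.4°) cos(-23.1°) cos(-52.50°) = -0.0842 + 0.5469 = 0.4627.
Top-of-atmosphere irradiance = S₀ (d̄/d)² cos θ_z = 1367 × 1.033 × 0.4627 = 653.38 W/m².

653 W/m²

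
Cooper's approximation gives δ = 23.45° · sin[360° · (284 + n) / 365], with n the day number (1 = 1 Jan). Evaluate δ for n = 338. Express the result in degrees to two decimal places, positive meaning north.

360 × (284 + 338) / 365 = 613.479°; sin(613.479°) = -0.9587.
δ = 23.45 × -0.9587 = -22.482° ≈ -22.48°.

-22.48°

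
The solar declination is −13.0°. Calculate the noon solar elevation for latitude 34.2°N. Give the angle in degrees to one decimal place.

42.8°

At local solar noon the hour angle is zero, so the elevation is 90° − |φ − δ| = 90° − |34.2° − (-13.0°)| = 90° − 47.2° = 42.8°.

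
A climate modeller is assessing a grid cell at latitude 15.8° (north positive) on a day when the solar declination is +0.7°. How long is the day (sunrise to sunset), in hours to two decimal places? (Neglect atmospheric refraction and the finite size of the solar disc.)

cos H_s = −tan(15.8°) · tan(0.7°) = -0.0035, so H_s = arccos(-0.0035) = 90.20°.
Day length = 2 H_s / 15° h⁻¹ = 180.40° / 15 = 12.027 h.

12.03 hours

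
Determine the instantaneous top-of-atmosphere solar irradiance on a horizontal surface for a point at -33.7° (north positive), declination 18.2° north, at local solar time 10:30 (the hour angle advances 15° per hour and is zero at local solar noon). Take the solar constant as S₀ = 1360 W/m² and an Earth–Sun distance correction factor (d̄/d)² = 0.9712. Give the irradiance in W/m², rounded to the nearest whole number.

Hour angle H = 15° × (10.5 − 12) = -22.50°.
With φ = -33.7°, δ = 18.2°, H = -22.50°: sin φ sin δ = -0.1733, cos φ cos δ cos H = 0.7302, so cos θ_z = 0.5569.
Top-of-atmosphere irradiance = S₀ (d̄/d)² cos θ_z = 1360 × 0.9712 × 0.5569 = 735.57 W/m².

736 W/m²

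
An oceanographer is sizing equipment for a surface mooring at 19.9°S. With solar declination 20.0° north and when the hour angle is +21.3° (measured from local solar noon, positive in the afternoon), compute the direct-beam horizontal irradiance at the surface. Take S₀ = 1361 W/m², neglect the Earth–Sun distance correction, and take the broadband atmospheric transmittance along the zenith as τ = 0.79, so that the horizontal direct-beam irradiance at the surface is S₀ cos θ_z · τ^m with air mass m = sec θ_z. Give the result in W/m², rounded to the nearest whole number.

689 W/m²

With φ = -19.9°, δ = 20.0°, H = 21.30°: sin φ sin δ = -0.1164, cos φ cos δ cos H = 0.8232, so cos θ_z = 0.7068.
Air mass m = 1/cos θ_z = 1/0.7068 = 1.415; τ^m = 0.79^1.415 = 0.7164.
Surface direct beam = 1361 × 0.7068 × 0.7164 = 689.14 W/m².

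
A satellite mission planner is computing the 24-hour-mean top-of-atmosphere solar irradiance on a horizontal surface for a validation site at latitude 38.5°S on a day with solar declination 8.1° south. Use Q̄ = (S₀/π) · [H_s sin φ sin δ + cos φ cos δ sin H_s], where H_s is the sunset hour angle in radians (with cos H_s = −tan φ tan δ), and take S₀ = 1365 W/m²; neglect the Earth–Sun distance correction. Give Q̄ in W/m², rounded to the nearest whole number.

399 W/m²

−tan φ tan δ = −(-0.7954)(-0.1423) = -0.1132; H_s = arccos(-0.1132) = 96.50°. In radians, H_s = 1.6842.
H_s sin φ sin δ = 1.6842 × -0.6225 × -0.1409 = 0.1477.
cos φ cos δ sin H_s = 0.7826 × 0.9900 × 0.9936 = 0.7698.
Q̄ = (1365/π) × (0.1477 + 0.7698) = 434.49 × 0.9175 = 398.64 W/m².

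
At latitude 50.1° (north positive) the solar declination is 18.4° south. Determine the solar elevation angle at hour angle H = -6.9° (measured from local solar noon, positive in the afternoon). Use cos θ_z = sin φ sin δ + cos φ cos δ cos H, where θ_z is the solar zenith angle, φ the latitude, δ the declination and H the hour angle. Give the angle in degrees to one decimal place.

21.2°

cos θ_z = sin φ sin δ + cos φ cos δ cos H = (0.7672)(-0.3156) + (0.6414)(0.9489)(0.9928) = 0.3621.
θ_z = arccos(0.3621) = 68.77°, so the elevation is 90° − 68.77° = 21.23°.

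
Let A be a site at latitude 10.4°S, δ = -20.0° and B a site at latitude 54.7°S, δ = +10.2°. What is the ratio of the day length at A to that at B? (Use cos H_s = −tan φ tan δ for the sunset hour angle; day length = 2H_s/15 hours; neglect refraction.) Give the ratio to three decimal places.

A: H_s = arccos(−tan -10.4° · tan -20.0°) = 93.83°, so 2H_s/15 = 12.5107 h.
B: H_s = arccos(−tan -54.7° · tan 10.2°) = 75.28°, so 2H_s/15 = 10.0373 h.
Ratio A/B = 12.5107 / 10.0373 = 1.2464.

1.246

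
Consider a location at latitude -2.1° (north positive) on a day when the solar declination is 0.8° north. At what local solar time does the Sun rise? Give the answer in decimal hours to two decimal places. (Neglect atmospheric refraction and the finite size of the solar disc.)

−tan φ tan δ = −(-0.0367)(0.0140) = 0.0005; H_s = arccos(0.0005) = 89.97°.
Sunrise is at 12 − H_s/15 = 12 − 5.998 = 6.002 h local solar time.

6.00 h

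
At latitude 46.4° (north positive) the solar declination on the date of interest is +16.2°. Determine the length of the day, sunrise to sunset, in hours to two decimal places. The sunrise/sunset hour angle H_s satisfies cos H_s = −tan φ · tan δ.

cos H_s = −tan(46.4°) · tan(16.2°) = -0.3051, so H_s = arccos(-0.3051) = 107.76°.
Day length = 2 H_s / 15° h⁻¹ = 215.52° / 15 = 14.368 h.

14.37 hours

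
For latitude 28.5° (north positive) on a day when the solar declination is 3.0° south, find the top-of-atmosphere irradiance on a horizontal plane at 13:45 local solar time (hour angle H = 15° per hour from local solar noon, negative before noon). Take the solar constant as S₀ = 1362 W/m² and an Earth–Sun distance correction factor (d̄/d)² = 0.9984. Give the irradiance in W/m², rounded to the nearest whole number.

Hour angle H = 15° × (13.75 − 12) = 26.25°.
cos θ_z = sin φ sin δ + cos φ cos δ cos H = (0.4772)(-0.0523) + (0.8788)(0.9986)(0.8969) = 0.7621.
Top-of-atmosphere irradiance = S₀ (d̄/d)² cos θ_z = 1362 × 0.9984 × 0.7621 = 1036.32 W/m².

1036 W/m²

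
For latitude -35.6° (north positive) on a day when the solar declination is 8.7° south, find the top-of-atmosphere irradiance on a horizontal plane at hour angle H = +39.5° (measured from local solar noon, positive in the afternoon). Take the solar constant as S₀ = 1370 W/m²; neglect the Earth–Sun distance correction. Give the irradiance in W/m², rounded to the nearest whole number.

970 W/m²

With φ = -35.6°, δ = -8.7°, H = 39.50°: sin φ sin δ = 0.0881, cos φ cos δ cos H = 0.6202, so cos θ_z = 0.7083.
Top-of-atmosphere irradiance = S₀ cos θ_z = 1370 × 0.7083 = 970.37 W/m².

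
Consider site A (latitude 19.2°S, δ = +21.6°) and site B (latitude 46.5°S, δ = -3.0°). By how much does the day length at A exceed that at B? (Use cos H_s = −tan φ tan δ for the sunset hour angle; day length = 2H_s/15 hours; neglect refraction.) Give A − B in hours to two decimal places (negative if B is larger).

A: H_s = arccos(−tan -19.2° · tan 21.6°) = 82.08°, so 2H_s/15 = 10.9440 h.
B: H_s = arccos(−tan -46.5° · tan -3.0°) = 93.17°, so 2H_s/15 = 12.4227 h.
A − B = 10.9440 − 12.4227 = -1.4787 h.

-1.48 h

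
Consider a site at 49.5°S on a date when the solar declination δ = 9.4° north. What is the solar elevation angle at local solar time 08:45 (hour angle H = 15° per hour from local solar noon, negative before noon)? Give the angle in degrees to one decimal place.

17.4°

Hour angle H = 15° × (8.75 − 12) = -48.75°.
With φ = -49.5°, δ = 9.4°, H = -48.75°: sin φ sin δ = -0.1242, cos φ cos δ cos H = 0.4225, so cos θ_z = 0.2983.
θ_z = arccos(0.2983) = 72.64°, so the elevation is 90° − 72.64° = 17.36°.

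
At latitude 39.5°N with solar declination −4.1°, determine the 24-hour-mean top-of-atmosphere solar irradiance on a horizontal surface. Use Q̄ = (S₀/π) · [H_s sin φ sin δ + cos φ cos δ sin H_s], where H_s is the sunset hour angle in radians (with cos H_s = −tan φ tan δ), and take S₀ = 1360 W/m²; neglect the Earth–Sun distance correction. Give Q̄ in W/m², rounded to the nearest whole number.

cos H_s = −tan(39.5°) · tan(-4.1°) = 0.0591, so H_s = arccos(0.0591) = 86.61°. In radians, H_s = 1.5116.
H_s sin φ sin δ = 1.5116 × 0.6361 × -0.0715 = -0.0687.
cos φ cos δ sin H_s = 0.7716 × 0.9974 × 0.9982 = 0.7682.
Q̄ = (1360/π) × (-0.0687 + 0.7682) = 432.90 × 0.6995 = 302.81 W/m².

303 W/m²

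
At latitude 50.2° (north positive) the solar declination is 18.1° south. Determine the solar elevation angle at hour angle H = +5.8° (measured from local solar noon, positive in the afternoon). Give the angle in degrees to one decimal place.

cos θ_z = sin φ sin δ + cos φ cos δ cos H = (0.7683)(-0.3107) + (0.6401)(0.9505)(0.9949) = 0.3666.
θ_z = arccos(0.3666) = 68.49°, so the elevation is 90° − 68.49° = 21.51°.

21.5°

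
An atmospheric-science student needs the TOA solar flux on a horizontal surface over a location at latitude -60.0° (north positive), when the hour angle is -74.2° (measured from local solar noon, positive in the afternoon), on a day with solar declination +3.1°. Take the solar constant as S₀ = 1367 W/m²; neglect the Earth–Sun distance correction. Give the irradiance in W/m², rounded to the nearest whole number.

With φ = -60.0°, δ = 3.1°, H = -74.20°: sin φ sin δ = -0.0468, cos φ cos δ cos H = 0.1359, so cos θ_z = 0.0891.
Top-of-atmosphere irradiance = S₀ cos θ_z = 1367 × 0.0891 = 121.80 W/m².

122 W/m²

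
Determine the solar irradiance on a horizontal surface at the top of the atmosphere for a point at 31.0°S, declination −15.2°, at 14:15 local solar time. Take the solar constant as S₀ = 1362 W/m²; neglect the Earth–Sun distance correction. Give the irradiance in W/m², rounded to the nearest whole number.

1121 W/m²

Hour angle H = 15° × (14.25 − 12) = 33.75°.
cos θ_z = sin φ sin δ + cos φ cos δ cos H = (-0.5150)(-0.2622) + (0.8572)(0.9650)(0.8315) = 0.8228.
Top-of-atmosphere irradiance = S₀ cos θ_z = 1362 × 0.8228 = 1120.65 W/m².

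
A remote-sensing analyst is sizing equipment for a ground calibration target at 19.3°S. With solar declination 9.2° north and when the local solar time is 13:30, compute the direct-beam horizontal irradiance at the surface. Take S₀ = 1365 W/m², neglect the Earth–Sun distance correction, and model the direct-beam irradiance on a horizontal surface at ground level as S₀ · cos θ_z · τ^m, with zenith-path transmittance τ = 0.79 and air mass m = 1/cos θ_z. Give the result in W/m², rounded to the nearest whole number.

824 W/m²

Hour angle H = 15° × (13.5 − 12) = 22.50°.
cos θ_z = sin(-19.3°) sin(9.2°) + cos(-19.3°) cos(9.2°) cos(22.50°) = -0.0528 + 0.8607 = 0.8079.
Air mass m = 1/cos θ_z = 1/0.8079 = 1.238; τ^m = 0.79^1.238 = 0.7469.
Surface direct beam = 1365 × 0.8079 × 0.7469 = 823.67 W/m².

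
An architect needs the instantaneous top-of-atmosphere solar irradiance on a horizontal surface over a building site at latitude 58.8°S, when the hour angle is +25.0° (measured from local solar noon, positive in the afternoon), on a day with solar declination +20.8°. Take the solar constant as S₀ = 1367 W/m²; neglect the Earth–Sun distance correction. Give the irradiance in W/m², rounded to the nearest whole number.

185 W/m²

With φ = -58.8°, δ = 20.8°, H = 25.00°: sin φ sin δ = -0.3037, cos φ cos δ cos H = 0.4389, so cos θ_z = 0.1352.
Top-of-atmosphere irradiance = S₀ cos θ_z = 1367 × 0.1352 = 184.82 W/m².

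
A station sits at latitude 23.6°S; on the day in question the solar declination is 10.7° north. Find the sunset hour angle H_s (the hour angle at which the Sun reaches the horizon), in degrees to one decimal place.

85.3°

cos H_s = −tan(-23.6°) · tan(10.7°) = 0.0826, so H_s = arccos(0.0826) = 85.26°.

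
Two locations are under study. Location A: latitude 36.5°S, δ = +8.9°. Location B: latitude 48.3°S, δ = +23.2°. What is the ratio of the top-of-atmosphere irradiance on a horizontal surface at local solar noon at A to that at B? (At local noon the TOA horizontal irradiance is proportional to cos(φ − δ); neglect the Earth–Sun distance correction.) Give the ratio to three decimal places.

2.213

A: cos θ_z = cos(-36.5° − (8.9°)) = 0.7022.
B: cos θ_z = cos(-48.3° − (23.2°)) = 0.3173.
Ratio A/B = 0.7022 / 0.3173 = 2.2130.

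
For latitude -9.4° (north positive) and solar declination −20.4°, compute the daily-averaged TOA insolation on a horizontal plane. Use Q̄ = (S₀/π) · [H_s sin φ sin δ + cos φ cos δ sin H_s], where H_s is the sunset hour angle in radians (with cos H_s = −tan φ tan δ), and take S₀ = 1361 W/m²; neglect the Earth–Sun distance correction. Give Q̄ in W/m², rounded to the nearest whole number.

cos H_s = −tan(-9.4°) · tan(-20.4°) = -0.0616, so H_s = arccos(-0.0616) = 93.53°. In radians, H_s = 1.6324.
H_s sin φ sin δ = 1.6324 × -0.1633 × -0.3486 = 0.0929.
cos φ cos δ sin H_s = 0.9866 × 0.9373 × 0.9981 = 0.9230.
Q̄ = (1361/π) × (0.0929 + 0.9230) = 433.22 × 1.0159 = 440.11 W/m².

440 W/m²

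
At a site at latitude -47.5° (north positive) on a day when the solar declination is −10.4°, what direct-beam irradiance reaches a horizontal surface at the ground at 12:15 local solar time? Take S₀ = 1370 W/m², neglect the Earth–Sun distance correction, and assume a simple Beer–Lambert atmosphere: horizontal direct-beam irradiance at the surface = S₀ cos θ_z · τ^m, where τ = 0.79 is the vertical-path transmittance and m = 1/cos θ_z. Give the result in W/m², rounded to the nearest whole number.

Hour angle H = 15° × (12.25 − 12) = 3.75°.
With φ = -47.5°, δ = -10.4°, H = 3.75°: sin φ sin δ = 0.1331, cos φ cos δ cos H = 0.6631, so cos θ_z = 0.7962.
Air mass m = 1/cos θ_z = 1/0.7962 = 1.256; τ^m = 0.79^1.256 = 0.7437.
Surface direct beam = 1370 × 0.7962 × 0.7437 = 811.22 W/m².

811 W/m²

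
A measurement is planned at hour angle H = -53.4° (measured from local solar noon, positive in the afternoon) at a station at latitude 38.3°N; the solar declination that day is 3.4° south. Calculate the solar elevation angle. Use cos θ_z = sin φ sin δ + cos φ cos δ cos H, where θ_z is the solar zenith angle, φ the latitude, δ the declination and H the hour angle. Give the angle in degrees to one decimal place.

25.5°

cos θ_z = sin φ sin δ + cos φ cos δ cos H = (0.6198)(-0.0593) + (0.7848)(0.9982)(0.5962) = 0.4303.
θ_z = arccos(0.4303) = 64.51°, so the elevation is 90° − 64.51° = 25.49°.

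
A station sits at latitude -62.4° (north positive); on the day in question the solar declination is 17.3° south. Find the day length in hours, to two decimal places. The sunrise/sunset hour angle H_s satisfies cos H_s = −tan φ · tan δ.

16.88 hours

−tan φ tan δ = −(-1.9128)(-0.3115) = -0.5958; H_s = arccos(-0.5958) = 126.57°.
Day length = 2 H_s / 15° h⁻¹ = 253.14° / 15 = 16.876 h.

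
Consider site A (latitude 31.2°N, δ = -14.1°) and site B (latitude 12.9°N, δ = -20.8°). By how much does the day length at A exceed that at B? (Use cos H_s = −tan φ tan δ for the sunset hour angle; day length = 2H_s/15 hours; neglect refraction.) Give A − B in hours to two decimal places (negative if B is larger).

A: H_s = arccos(−tan 31.2° · tan -14.1°) = 81.25°, so 2H_s/15 = 10.8333 h.
B: H_s = arccos(−tan 12.9° · tan -20.8°) = 85.01°, so 2H_s/15 = 11.3347 h.
A − B = 10.8333 − 11.3347 = -0.5014 h.

-0.50 h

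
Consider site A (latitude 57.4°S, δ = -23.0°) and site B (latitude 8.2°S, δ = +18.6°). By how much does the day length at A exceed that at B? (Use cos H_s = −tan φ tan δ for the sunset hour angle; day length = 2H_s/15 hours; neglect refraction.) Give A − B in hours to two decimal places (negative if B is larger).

+5.92 h

A: H_s = arccos(−tan -57.4° · tan -23.0°) = 131.59°, so 2H_s/15 = 17.5453 h.
B: H_s = arccos(−tan -8.2° · tan 18.6°) = 87.22°, so 2H_s/15 = 11.6293 h.
A − B = 17.5453 − 11.6293 = 5.9160 h.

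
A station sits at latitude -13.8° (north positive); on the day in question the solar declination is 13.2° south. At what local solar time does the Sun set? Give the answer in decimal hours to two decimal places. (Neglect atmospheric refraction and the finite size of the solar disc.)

18.22 h

cos H_s = −tan(-13.8°) · tan(-13.2°) = -0.0576, so H_s = arccos(-0.0576) = 93.30°.
Sunset is at 12 + H_s/15 = 12 + 6.220 = 18.220 h local solar time.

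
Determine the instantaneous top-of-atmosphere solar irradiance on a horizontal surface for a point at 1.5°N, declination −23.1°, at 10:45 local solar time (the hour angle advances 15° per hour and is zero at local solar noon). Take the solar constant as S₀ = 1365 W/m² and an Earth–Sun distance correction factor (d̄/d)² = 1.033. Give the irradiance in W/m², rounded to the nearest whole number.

Hour angle H = 15° × (10.75 − 12) = -18.75°.
With φ = 1.5°, δ = -23.1°, H = -18.75°: sin φ sin δ = -0.0103, cos φ cos δ cos H = 0.8707, so cos θ_z = 0.8604.
Top-of-atmosphere irradiance = S₀ (d̄/d)² cos θ_z = 1365 × 1.033 × 0.8604 = 1213.20 W/m².

1213 W/m²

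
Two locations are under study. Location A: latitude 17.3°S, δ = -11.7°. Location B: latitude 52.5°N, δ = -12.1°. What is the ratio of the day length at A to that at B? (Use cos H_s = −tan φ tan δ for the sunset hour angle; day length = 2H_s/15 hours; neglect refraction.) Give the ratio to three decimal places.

A: H_s = arccos(−tan -17.3° · tan -11.7°) = 93.70°, so 2H_s/15 = 12.4933 h.
B: H_s = arccos(−tan 52.5° · tan -12.1°) = 73.78°, so 2H_s/15 = 9.8373 h.
Ratio A/B = 12.4933 / 9.8373 = 1.2700.

1.270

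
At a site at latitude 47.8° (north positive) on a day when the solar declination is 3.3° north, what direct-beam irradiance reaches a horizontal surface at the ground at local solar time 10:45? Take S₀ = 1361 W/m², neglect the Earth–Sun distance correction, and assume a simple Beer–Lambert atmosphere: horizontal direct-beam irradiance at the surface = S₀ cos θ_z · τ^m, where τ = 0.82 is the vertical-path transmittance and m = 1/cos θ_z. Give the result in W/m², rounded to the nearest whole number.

Hour angle H = 15° × (10.75 − 12) = -18.75°.
With φ = 47.8°, δ = 3.3°, H = -18.75°: sin φ sin δ = 0.0426, cos φ cos δ cos H = 0.6350, so cos θ_z = 0.6776.
Air mass m = 1/cos θ_z = 1/0.6776 = 1.476; τ^m = 0.82^1.476 = 0.7461.
Surface direct beam = 1361 × 0.6776 × 0.7461 = 688.06 W/m².

688 W/m²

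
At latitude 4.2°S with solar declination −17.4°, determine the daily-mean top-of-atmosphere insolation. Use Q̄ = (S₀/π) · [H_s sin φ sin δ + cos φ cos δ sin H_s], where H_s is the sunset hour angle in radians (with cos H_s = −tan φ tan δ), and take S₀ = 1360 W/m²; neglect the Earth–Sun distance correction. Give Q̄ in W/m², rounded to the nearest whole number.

The sunset hour angle satisfies cos H_s = −tan φ tan δ = -0.0230, giving H_s = 91.32°. In radians, H_s = 1.5938.
H_s sin φ sin δ = 1.5938 × -0.0732 × -0.2990 = 0.0349.
cos φ cos δ sin H_s = 0.9973 × 0.9542 × 0.9997 = 0.9513.
Q̄ = (1360/π) × (0.0349 + 0.9513) = 432.90 × 0.9862 = 426.93 W/m².

427 W/m²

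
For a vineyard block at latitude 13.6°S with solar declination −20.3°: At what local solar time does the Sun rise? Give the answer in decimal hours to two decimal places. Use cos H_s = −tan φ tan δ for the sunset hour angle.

−tan φ tan δ = −(-0.2419)(-0.3699) = -0.0895; H_s = arccos(-0.0895) = 95.13°.
Sunrise is at 12 − H_s/15 = 12 − 6.342 = 5.658 h local solar time.

5.66 h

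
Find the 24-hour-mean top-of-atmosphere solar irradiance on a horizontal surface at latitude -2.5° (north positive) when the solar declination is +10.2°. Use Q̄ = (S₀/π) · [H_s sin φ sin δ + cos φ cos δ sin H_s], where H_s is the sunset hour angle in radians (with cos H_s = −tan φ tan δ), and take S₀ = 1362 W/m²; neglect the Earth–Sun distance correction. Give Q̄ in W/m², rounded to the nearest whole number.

−tan φ tan δ = −(-0.0437)(0.1799) = 0.0079; H_s = arccos(0.0079) = 89.55°. In radians, H_s = 1.5629.
H_s sin φ sin δ = 1.5629 × -0.0436 × 0.1771 = -0.0121.
cos φ cos δ sin H_s = 0.9990 × 0.9842 × 1.0000 = 0.9832.
Q̄ = (1362/π) × (-0.0121 + 0.9832) = 433.54 × 0.9711 = 421.01 W/m².

421 W/m²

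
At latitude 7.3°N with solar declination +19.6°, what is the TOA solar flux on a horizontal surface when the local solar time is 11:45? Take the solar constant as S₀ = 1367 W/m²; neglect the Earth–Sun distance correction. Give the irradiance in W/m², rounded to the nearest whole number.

1333 W/m²

Hour angle H = 15° × (11.75 − 12) = -3.75°.
cos θ_z = sin φ sin δ + cos φ cos δ cos H = (0.1271)(0.3355) + (0.9919)(0.9421)(0.9979) = 0.9751.
Top-of-atmosphere irradiance = S₀ cos θ_z = 1367 × 0.9751 = 1332.96 W/m².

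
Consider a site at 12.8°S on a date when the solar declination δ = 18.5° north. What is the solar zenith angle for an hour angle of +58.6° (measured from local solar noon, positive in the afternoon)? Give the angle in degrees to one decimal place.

65.7°

cos θ_z = sin(-12.8°) sin(18.5°) + cos(-12.8°) cos(18.5°) cos(58.60°) = -0.0703 + 0.4818 = 0.4115.
θ_z = arccos(0.4115) = 65.70°.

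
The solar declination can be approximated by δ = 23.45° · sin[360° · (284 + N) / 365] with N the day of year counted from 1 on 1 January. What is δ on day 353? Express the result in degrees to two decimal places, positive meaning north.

360 × (284 + 353) / 365 = 628.274°; sin(628.274°) = -0.9995.
δ = 23.45 × -0.9995 = -23.438° ≈ -23.44°.

-23.44°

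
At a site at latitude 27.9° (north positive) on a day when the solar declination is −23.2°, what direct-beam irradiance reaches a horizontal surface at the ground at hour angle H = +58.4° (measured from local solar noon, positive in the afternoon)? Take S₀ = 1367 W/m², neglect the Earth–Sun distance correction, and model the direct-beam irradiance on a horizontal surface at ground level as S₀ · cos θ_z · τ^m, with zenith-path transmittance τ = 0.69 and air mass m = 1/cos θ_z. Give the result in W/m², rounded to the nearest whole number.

71 W/m²

cos θ_z = sin(27.9°) sin(-23.2°) + cos(27.9°) cos(-23.2°) cos(58.40°) = -0.1843 + 0.4256 = 0.2413.
Air mass m = 1/cos θ_z = 1/0.2413 = 4.144; τ^m = 0.69^4.144 = 0.2149.
Surface direct beam = 1367 × 0.2413 × 0.2149 = 70.89 W/m².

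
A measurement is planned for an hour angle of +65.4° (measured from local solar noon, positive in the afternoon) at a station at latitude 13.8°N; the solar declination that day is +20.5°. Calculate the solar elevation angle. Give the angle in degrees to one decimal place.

27.5°

With φ = 13.8°, δ = 20.5°, H = 65.40°: sin φ sin δ = 0.0835, cos φ cos δ cos H = 0.3787, so cos θ_z = 0.4622.
θ_z = arccos(0.4622) = 62.47°, so the elevation is 90° − 62.47° = 27.53°.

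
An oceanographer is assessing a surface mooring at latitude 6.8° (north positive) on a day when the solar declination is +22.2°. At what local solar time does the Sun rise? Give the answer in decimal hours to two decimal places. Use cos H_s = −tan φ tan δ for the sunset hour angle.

5.81 h

cos H_s = −tan(6.8°) · tan(22.2°) = -0.0487, so H_s = arccos(-0.0487) = 92.79°.
Sunrise is at 12 − H_s/15 = 12 − 6.186 = 5.814 h local solar time.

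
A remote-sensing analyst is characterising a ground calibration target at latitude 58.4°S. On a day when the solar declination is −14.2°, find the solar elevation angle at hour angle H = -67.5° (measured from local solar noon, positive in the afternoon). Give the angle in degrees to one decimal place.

23.8°

With φ = -58.4°, δ = -14.2°, H = -67.50°: sin φ sin δ = 0.2089, cos φ cos δ cos H = 0.1944, so cos θ_z = 0.4033.
θ_z = arccos(0.4033) = 66.22°, so the elevation is 90° − 66.22° = 23.78°.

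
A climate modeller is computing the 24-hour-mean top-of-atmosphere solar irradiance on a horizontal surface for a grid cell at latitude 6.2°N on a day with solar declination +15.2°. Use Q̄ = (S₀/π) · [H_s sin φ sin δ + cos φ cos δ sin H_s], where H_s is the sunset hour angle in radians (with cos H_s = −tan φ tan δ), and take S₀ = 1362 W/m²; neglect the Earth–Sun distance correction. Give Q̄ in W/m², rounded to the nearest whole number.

cos H_s = −tan(6.2°) · tan(15.2°) = -0.0295, so H_s = arccos(-0.0295) = 91.69°. In radians, H_s = 1.6003.
H_s sin φ sin δ = 1.6003 × 0.1080 × 0.2622 = 0.0453.
cos φ cos δ sin H_s = 0.9942 × 0.9650 × 0.9996 = 0.9590.
Q̄ = (1362/π) × (0.0453 + 0.9590) = 433.54 × 1.0043 = 435.40 W/m².

435 W/m²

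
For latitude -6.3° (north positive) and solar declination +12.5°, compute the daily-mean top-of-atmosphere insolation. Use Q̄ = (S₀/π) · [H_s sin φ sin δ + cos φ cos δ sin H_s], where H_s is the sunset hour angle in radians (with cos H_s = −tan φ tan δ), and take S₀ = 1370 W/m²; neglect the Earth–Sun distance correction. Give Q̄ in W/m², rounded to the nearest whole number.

407 W/m²

The sunset hour angle satisfies cos H_s = −tan φ tan δ = 0.0245, giving H_s = 88.60°. In radians, H_s = 1.5464.
H_s sin φ sin δ = 1.5464 × -0.1097 × 0.2164 = -0.0367.
cos φ cos δ sin H_s = 0.9940 × 0.9763 × 0.9997 = 0.9702.
Q̄ = (1370/π) × (-0.0367 + 0.9702) = 436.08 × 0.9335 = 407.08 W/m².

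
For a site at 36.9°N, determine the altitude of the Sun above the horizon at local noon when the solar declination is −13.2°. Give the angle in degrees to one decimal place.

At local solar noon the hour angle is zero, so the elevation is 90° − |φ − δ| = 90° − |36.9° − (-13.2°)| = 90° − 50.1° = 39.9°.

39.9°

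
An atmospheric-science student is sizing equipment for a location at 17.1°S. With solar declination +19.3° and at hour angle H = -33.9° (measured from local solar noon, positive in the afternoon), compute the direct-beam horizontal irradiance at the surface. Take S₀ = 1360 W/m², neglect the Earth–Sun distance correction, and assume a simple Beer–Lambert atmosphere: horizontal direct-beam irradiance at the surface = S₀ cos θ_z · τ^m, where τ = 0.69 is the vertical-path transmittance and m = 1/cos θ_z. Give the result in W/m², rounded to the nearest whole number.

With φ = -17.1°, δ = 19.3°, H = -33.90°: sin φ sin δ = -0.0972, cos φ cos δ cos H = 0.7487, so cos θ_z = 0.6515.
Air mass m = 1/cos θ_z = 1/0.6515 = 1.535; τ^m = 0.69^1.535 = 0.5658.
Surface direct beam = 1360 × 0.6515 × 0.5658 = 501.32 W/m².

501 W/m²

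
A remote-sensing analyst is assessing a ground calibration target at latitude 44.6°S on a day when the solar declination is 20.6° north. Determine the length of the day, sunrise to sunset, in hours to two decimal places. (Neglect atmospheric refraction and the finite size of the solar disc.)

cos H_s = −tan(-44.6°) · tan(20.6°) = 0.3707, so H_s = arccos(0.3707) = 68.24°.
Day length = 2 H_s / 15° h⁻¹ = 136.48° / 15 = 9.099 h.

9.10 hours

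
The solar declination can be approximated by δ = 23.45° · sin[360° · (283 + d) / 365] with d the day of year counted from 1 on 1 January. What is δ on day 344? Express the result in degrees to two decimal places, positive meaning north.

-22.97°

360 × (283 + 344) / 365 = 618.411°; sin(618.411°) = -0.9796.
δ = 23.45 × -0.9796 = -22.972° ≈ -22.97°.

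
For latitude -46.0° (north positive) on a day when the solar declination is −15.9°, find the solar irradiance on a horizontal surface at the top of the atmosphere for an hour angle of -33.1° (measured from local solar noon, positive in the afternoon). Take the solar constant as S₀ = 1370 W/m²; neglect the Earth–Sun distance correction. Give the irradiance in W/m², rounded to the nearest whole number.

With φ = -46.0°, δ = -15.9°, H = -33.10°: sin φ sin δ = 0.1971, cos φ cos δ cos H = 0.5597, so cos θ_z = 0.7568.
Top-of-atmosphere irradiance = S₀ cos θ_z = 1370 × 0.7568 = 1036.82 W/m².

1037 W/m²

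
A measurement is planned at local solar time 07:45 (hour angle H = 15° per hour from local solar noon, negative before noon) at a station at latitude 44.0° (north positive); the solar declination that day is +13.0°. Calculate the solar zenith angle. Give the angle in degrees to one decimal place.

62.2°

Hour angle H = 15° × (7.75 − 12) = -63.75°.
cos θ_z = sin φ sin δ + cos φ cos δ cos H = (0.6947)(0.2250) + (0.7193)(0.9744)(0.4423) = 0.4663.
θ_z = arccos(0.4663) = 62.21°.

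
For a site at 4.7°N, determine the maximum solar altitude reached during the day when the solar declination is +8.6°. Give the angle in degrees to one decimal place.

86.1°

At local solar noon the hour angle is zero, so the elevation is 90° − |φ − δ| = 90° − |4.7° − (8.6°)| = 90° − 3.9° = 86.1°.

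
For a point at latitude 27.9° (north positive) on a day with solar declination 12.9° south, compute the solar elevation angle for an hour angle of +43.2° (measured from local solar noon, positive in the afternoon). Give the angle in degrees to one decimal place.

With φ = 27.9°, δ = -12.9°, H = 43.20°: sin φ sin δ = -0.1045, cos φ cos δ cos H = 0.6280, so cos θ_z = 0.5235.
θ_z = arccos(0.5235) = 58.43°, so the elevation is 90° − 58.43° = 31.57°.

31.6°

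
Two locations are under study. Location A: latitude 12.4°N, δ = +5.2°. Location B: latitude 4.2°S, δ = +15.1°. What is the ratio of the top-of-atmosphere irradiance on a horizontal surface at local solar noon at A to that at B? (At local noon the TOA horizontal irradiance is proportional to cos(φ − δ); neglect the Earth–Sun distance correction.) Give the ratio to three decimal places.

A: cos θ_z = cos(12.4° − (5.2°)) = 0.9921.
B: cos θ_z = cos(-4.2° − (15.1°)) = 0.9438.
Ratio A/B = 0.9921 / 0.9438 = 1.0512.

1.051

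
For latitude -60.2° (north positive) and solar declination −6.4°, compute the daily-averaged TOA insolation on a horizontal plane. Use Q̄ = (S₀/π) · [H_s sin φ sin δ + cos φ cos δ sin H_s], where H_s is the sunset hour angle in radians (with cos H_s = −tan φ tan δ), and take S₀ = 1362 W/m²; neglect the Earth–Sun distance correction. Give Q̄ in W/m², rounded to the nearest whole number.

−tan φ tan δ = −(-1.7461)(-0.1122) = -0.1959; H_s = arccos(-0.1959) = 101.30°. In radians, H_s = 1.7680.
H_s sin φ sin δ = 1.7680 × -0.8678 × -0.1115 = 0.1711.
cos φ cos δ sin H_s = 0.4970 × 0.9938 × 0.9806 = 0.4843.
Q̄ = (1362/π) × (0.1711 + 0.4843) = 433.54 × 0.6554 = 284.14 W/m².

284 W/m²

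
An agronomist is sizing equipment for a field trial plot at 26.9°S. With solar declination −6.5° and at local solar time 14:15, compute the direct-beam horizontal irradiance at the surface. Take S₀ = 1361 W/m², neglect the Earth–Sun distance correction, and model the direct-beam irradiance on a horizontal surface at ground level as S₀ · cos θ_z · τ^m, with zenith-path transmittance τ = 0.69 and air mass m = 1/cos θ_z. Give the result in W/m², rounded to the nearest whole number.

670 W/m²

Hour angle H = 15° × (14.25 − 12) = 33.75°.
cos θ_z = sin(-26.9°) sin(-6.5°) + cos(-26.9°) cos(-6.5°) cos(33.75°) = 0.0512 + 0.7367 = 0.7879.
Air mass m = 1/cos θ_z = 1/0.7879 = 1.269; τ^m = 0.69^1.269 = 0.6245.
Surface direct beam = 1361 × 0.7879 × 0.6245 = 669.67 W/m².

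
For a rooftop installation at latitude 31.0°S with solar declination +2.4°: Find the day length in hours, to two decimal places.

11.81 hours

−tan φ tan δ = −(-0.6009)(0.0419) = 0.0252; H_s = arccos(0.0252) = 88.56°.
Day length = 2 H_s / 15° h⁻¹ = 177.12° / 15 = 11.808 h.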